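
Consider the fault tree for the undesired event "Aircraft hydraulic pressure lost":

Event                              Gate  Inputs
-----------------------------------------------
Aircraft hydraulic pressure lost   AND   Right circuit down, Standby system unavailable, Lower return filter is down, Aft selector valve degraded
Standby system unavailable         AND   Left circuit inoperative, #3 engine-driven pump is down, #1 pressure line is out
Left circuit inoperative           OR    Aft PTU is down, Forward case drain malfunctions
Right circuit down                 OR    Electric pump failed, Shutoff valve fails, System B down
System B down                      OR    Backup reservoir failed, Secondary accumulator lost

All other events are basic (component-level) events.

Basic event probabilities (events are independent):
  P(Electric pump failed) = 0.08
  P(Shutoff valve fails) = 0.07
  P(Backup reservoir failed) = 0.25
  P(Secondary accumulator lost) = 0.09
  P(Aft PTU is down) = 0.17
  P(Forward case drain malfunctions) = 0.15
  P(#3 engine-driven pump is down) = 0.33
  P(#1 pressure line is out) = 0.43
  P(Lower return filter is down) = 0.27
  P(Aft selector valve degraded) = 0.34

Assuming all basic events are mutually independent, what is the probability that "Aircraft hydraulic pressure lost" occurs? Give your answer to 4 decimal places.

P(System B down) [OR] = 1 − (1−0.25) × (1−0.09) = 0.317500
P(Right circuit down) [OR] = 1 − (1−0.08) × (1−0.07) × (1−0.317500) = 0.416053
P(Left circuit inoperative) [OR] = 1 − (1−0.17) × (1−0.15) = 0.294500
P(Standby system unavailable) [AND] = 0.294500 × 0.33 × 0.43 = 0.041790
P(Aircraft hydraulic pressure lost) [AND] = 0.416053 × 0.041790 × 0.27 × 0.34 = 0.001596
Rounded to 4 decimal places: P(Aircraft hydraulic pressure lost) ≈ 0.0016.

0.0016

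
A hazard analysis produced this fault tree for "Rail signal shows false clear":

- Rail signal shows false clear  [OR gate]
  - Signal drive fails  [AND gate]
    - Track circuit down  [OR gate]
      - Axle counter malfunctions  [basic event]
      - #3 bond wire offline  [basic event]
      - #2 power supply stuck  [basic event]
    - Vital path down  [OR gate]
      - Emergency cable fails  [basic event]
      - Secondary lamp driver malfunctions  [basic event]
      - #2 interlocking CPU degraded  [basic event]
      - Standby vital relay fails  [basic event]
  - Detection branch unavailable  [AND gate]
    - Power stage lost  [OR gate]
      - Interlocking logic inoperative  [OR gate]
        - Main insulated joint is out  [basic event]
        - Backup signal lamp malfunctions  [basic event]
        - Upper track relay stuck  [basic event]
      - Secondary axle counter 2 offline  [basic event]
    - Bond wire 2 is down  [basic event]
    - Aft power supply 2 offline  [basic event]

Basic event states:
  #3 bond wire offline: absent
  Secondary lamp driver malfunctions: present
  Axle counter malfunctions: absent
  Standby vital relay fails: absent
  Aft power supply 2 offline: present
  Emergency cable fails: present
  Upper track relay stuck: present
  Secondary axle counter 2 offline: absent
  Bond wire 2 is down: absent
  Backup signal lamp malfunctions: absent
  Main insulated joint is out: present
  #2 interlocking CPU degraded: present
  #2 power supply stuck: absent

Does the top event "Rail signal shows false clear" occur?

Track circuit down [OR]: Axle counter malfunctions=not, #3 bond wire offline=not, #2 power supply stuck=not → no input occurs → does not occur.
Vital path down [OR]: Emergency cable fails=occurs, Secondary lamp driver malfunctions=occurs, #2 interlocking CPU degraded=occurs, Standby vital relay fails=not → at least one input occurs → occurs.
Signal drive fails [AND]: Track circuit down=not, Vital path down=occurs → not all inputs occur → does not occur.
Interlocking logic inoperative [OR]: Main insulated joint is out=occurs, Backup signal lamp malfunctions=not, Upper track relay stuck=occurs → at least one input occurs → occurs.
Power stage lost [OR]: Interlocking logic inoperative=occurs, Secondary axle counter 2 offline=not → at least one input occurs → occurs.
Detection branch unavailable [AND]: Power stage lost=occurs, Bond wire 2 is down=not, Aft power supply 2 offline=occurs → not all inputs occur → does not occur.
Rail signal shows false clear [OR]: Signal drive fails=not, Detection branch unavailable=not → no input occurs → does not occur.

No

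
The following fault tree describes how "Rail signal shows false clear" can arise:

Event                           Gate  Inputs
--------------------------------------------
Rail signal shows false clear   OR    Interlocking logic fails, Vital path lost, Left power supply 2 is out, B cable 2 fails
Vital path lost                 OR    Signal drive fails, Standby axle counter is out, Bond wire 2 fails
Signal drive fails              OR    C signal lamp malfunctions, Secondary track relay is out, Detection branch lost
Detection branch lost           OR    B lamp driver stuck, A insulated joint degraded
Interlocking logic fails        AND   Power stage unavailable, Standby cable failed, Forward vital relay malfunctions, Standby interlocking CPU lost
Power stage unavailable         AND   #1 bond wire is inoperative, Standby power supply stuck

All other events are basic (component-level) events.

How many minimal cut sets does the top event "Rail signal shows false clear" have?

9

Power stage unavailable [AND]: one cut set from each child combined → 1 × 1 = 1 cut set(s).
Interlocking logic fails [AND]: one cut set from each child combined → 1 × 1 × 1 × 1 = 1 cut set(s).
Detection branch lost [OR]: union of children's cut sets → 2 cut set(s).
Signal drive fails [OR]: union of children's cut sets → 4 cut set(s).
Vital path lost [OR]: union of children's cut sets → 6 cut set(s).
Rail signal shows false clear [OR]: union of children's cut sets → 9 cut set(s).
Minimal cut sets: {#1 bond wire is inoperative, Forward vital relay malfunctions, Standby cable failed, Standby interlocking CPU lost, Standby power supply stuck}; {C signal lamp malfunctions}; {Secondary track relay is out}; {B lamp driver stuck}; {A insulated joint degraded}; {Standby axle counter is out}; {Bond wire 2 fails}; {Left power supply 2 is out}; {B cable 2 fails}.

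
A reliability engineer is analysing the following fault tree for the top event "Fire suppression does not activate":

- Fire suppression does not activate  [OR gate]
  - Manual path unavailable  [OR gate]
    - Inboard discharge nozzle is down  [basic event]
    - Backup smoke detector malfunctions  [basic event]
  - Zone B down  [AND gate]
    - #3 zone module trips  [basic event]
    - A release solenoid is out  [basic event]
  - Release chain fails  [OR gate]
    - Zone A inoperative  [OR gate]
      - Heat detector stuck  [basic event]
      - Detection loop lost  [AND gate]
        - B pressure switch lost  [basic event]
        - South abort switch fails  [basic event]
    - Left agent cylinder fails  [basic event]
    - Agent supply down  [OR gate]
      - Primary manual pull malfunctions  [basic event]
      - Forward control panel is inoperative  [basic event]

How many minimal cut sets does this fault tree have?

Manual path unavailable [OR]: union of children's cut sets → 2 cut set(s).
Zone B down [AND]: one cut set from each child combined → 1 × 1 = 1 cut set(s).
Detection loop lost [AND]: one cut set from each child combined → 1 × 1 = 1 cut set(s).
Zone A inoperative [OR]: union of children's cut sets → 2 cut set(s).
Agent supply down [OR]: union of children's cut sets → 2 cut set(s).
Release chain fails [OR]: union of children's cut sets → 5 cut set(s).
Fire suppression does not activate [OR]: union of children's cut sets → 8 cut set(s).
Minimal cut sets: {Inboard discharge nozzle is down}; {Backup smoke detector malfunctions}; {#3 zone module trips, A release solenoid is out}; {Heat detector stuck}; {B pressure switch lost, South abort switch fails}; {Left agent cylinder fails}; {Primary manual pull malfunctions}; {Forward control panel is inoperative}.

8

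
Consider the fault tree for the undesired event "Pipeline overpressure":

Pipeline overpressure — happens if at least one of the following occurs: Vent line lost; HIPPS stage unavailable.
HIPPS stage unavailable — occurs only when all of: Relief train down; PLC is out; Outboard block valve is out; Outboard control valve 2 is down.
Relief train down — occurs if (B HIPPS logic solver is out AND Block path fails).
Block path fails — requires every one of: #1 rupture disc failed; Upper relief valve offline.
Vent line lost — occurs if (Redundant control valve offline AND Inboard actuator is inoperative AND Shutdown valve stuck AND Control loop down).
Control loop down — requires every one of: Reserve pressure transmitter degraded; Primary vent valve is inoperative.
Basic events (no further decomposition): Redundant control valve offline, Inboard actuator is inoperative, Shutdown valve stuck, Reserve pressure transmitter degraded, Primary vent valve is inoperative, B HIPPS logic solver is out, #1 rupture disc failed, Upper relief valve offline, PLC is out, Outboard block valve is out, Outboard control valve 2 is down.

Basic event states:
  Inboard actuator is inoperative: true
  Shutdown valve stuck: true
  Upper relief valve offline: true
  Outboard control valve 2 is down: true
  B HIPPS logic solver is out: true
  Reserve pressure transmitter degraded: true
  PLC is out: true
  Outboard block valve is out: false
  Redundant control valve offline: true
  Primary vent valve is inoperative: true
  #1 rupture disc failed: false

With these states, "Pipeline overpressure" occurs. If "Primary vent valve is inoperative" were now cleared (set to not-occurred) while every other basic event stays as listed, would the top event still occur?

No

Counterfactual: set "Primary vent valve is inoperative" to not occurred.
Control loop down [AND]: Reserve pressure transmitter degraded=occurs, Primary vent valve is inoperative=not → not all inputs occur → does not occur.
Vent line lost [AND]: Redundant control valve offline=occurs, Inboard actuator is inoperative=occurs, Shutdown valve stuck=occurs, Control loop down=not → not all inputs occur → does not occur.
Block path fails [AND]: #1 rupture disc failed=not, Upper relief valve offline=occurs → not all inputs occur → does not occur.
Relief train down [AND]: B HIPPS logic solver is out=occurs, Block path fails=not → not all inputs occur → does not occur.
HIPPS stage unavailable [AND]: Relief train down=not, PLC is out=occurs, Outboard block valve is out=not, Outboard control valve 2 is down=occurs → not all inputs occur → does not occur.
Pipeline overpressure [OR]: Vent line lost=not, HIPPS stage unavailable=not → no input occurs → does not occur.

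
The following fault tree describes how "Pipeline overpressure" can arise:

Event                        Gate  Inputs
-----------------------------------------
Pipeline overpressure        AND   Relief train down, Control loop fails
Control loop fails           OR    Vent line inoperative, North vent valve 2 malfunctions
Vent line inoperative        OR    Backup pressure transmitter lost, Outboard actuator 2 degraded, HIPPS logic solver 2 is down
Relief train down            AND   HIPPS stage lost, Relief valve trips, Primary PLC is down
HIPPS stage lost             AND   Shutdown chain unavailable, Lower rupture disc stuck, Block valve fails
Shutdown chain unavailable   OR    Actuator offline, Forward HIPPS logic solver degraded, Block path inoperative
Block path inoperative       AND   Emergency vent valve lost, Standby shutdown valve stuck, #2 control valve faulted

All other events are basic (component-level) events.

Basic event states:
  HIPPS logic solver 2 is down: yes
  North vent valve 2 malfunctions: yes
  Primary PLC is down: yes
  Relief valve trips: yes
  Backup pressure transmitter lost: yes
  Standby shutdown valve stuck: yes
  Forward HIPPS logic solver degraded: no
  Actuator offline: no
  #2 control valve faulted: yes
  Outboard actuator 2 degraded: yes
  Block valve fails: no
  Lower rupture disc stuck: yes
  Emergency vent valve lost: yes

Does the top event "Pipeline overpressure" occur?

Block path inoperative [AND]: Emergency vent valve lost=occurs, Standby shutdown valve stuck=occurs, #2 control valve faulted=occurs → all inputs occur → occurs.
Shutdown chain unavailable [OR]: Actuator offline=not, Forward HIPPS logic solver degraded=not, Block path inoperative=occurs → at least one input occurs → occurs.
HIPPS stage lost [AND]: Shutdown chain unavailable=occurs, Lower rupture disc stuck=occurs, Block valve fails=not → not all inputs occur → does not occur.
Relief train down [AND]: HIPPS stage lost=not, Relief valve trips=occurs, Primary PLC is down=occurs → not all inputs occur → does not occur.
Vent line inoperative [OR]: Backup pressure transmitter lost=occurs, Outboard actuator 2 degraded=occurs, HIPPS logic solver 2 is down=occurs → at least one input occurs → occurs.
Control loop fails [OR]: Vent line inoperative=occurs, North vent valve 2 malfunctions=occurs → at least one input occurs → occurs.
Pipeline overpressure [AND]: Relief train down=not, Control loop fails=occurs → not all inputs occur → does not occur.

No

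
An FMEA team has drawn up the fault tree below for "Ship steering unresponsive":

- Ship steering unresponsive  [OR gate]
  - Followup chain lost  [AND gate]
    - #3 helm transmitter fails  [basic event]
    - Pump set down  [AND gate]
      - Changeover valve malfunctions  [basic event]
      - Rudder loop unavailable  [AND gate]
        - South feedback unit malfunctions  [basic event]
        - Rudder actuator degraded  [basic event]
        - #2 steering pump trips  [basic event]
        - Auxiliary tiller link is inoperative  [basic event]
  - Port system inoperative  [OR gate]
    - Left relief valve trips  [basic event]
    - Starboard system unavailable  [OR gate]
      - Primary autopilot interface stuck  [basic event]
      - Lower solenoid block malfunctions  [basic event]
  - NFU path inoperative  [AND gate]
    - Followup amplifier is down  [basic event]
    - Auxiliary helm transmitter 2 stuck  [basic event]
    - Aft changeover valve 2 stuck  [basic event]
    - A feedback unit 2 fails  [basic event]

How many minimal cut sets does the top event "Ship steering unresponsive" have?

5

Rudder loop unavailable [AND]: one cut set from each child combined → 1 × 1 × 1 × 1 = 1 cut set(s).
Pump set down [AND]: one cut set from each child combined → 1 × 1 = 1 cut set(s).
Followup chain lost [AND]: one cut set from each child combined → 1 × 1 = 1 cut set(s).
Starboard system unavailable [OR]: union of children's cut sets → 2 cut set(s).
Port system inoperative [OR]: union of children's cut sets → 3 cut set(s).
NFU path inoperative [AND]: one cut set from each child combined → 1 × 1 × 1 × 1 = 1 cut set(s).
Ship steering unresponsive [OR]: union of children's cut sets → 5 cut set(s).
Minimal cut sets: {#2 steering pump trips, #3 helm transmitter fails, Auxiliary tiller link is inoperative, Changeover valve malfunctions, Rudder actuator degraded, South feedback unit malfunctions}; {Left relief valve trips}; {Primary autopilot interface stuck}; {Lower solenoid block malfunctions}; {A feedback unit 2 fails, Aft changeover valve 2 stuck, Auxiliary helm transmitter 2 stuck, Followup amplifier is down}.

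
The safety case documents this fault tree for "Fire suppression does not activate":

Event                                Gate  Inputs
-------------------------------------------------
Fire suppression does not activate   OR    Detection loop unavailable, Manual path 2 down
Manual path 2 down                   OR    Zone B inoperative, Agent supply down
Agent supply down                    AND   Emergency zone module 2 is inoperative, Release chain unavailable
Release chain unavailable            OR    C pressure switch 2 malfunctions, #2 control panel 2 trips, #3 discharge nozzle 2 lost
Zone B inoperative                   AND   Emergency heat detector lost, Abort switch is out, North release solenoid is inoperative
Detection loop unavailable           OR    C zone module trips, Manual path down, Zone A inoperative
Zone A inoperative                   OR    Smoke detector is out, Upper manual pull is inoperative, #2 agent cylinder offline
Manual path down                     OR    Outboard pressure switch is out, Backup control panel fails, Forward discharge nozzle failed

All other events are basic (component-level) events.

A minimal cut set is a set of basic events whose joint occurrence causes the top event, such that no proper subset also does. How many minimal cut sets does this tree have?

11

Manual path down [OR]: union of children's cut sets → 3 cut set(s).
Zone A inoperative [OR]: union of children's cut sets → 3 cut set(s).
Detection loop unavailable [OR]: union of children's cut sets → 7 cut set(s).
Zone B inoperative [AND]: one cut set from each child combined → 1 × 1 × 1 = 1 cut set(s).
Release chain unavailable [OR]: union of children's cut sets → 3 cut set(s).
Agent supply down [AND]: one cut set from each child combined → 1 × 3 = 3 cut set(s).
Manual path 2 down [OR]: union of children's cut sets → 4 cut set(s).
Fire suppression does not activate [OR]: union of children's cut sets → 11 cut set(s).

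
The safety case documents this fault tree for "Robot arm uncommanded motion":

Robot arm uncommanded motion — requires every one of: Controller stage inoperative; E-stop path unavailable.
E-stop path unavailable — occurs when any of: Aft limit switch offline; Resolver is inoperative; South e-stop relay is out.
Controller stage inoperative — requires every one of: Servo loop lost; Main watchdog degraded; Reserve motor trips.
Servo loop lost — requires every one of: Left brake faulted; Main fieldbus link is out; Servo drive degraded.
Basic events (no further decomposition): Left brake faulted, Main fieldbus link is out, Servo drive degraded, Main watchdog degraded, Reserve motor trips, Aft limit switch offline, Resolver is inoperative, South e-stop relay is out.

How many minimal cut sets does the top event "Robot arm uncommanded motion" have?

3

Servo loop lost [AND]: one cut set from each child combined → 1 × 1 × 1 = 1 cut set(s).
Controller stage inoperative [AND]: one cut set from each child combined → 1 × 1 × 1 = 1 cut set(s).
E-stop path unavailable [OR]: union of children's cut sets → 3 cut set(s).
Robot arm uncommanded motion [AND]: one cut set from each child combined → 1 × 3 = 3 cut set(s).
Minimal cut sets: {Aft limit switch offline, Left brake faulted, Main fieldbus link is out, Main watchdog degraded, Reserve motor trips, Servo drive degraded}; {Left brake faulted, Main fieldbus link is out, Main watchdog degraded, Reserve motor trips, Resolver is inoperative, Servo drive degraded}; {Left brake faulted, Main fieldbus link is out, Main watchdog degraded, Reserve motor trips, Servo drive degraded, South e-stop relay is out}.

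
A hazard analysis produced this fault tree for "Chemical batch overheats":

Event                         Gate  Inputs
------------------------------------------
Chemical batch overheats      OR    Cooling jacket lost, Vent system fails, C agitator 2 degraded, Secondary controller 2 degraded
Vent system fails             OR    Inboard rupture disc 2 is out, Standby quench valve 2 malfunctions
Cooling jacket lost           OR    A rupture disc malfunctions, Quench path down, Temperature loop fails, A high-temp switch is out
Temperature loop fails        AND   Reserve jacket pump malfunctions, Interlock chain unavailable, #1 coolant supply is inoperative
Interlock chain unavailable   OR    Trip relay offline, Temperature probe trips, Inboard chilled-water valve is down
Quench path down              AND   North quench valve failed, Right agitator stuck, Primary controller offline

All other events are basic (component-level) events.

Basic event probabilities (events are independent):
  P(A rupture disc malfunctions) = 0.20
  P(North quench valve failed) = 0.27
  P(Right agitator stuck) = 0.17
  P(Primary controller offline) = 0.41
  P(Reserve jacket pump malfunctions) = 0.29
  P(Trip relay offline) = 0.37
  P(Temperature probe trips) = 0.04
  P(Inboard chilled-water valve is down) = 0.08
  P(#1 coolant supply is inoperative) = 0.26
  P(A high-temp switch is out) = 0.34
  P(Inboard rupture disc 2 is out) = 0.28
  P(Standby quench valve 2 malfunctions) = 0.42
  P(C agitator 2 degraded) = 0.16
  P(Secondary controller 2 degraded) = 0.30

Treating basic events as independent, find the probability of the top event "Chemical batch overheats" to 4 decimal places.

0.8770

P(Quench path down) [AND] = 0.27 × 0.17 × 0.41 = 0.018819
P(Interlock chain unavailable) [OR] = 1 − (1−0.37) × (1−0.04) × (1−0.08) = 0.443584
P(Temperature loop fails) [AND] = 0.29 × 0.443584 × 0.26 = 0.033446
P(Cooling jacket lost) [OR] = 1 − (1−0.20) × (1−0.018819) × (1−0.033446) × (1−0.34) = 0.499264
P(Vent system fails) [OR] = 1 − (1−0.28) × (1−0.42) = 0.582400
P(Chemical batch overheats) [OR] = 1 − (1−0.499264) × (1−0.582400) × (1−0.16) × (1−0.30) = 0.877045
Rounded to 4 decimal places: P(Chemical batch overheats) ≈ 0.8770.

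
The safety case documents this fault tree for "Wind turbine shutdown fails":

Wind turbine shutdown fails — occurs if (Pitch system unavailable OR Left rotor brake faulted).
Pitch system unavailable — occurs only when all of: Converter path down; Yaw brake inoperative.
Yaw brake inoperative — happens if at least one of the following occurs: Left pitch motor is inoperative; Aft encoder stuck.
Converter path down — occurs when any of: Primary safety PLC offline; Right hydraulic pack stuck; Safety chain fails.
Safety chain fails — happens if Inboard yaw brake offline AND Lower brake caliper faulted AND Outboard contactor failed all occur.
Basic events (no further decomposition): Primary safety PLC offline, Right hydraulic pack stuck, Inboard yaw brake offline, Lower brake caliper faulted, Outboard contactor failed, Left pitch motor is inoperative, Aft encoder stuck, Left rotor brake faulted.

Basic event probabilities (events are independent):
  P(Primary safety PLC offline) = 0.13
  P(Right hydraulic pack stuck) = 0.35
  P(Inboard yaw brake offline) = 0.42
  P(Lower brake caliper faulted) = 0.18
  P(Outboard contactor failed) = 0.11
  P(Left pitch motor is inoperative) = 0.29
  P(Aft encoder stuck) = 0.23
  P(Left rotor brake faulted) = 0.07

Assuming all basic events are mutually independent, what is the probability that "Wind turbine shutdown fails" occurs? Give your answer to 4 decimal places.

0.2552

P(Safety chain fails) [AND] = 0.42 × 0.18 × 0.11 = 0.008316
P(Converter path down) [OR] = 1 − (1−0.13) × (1−0.35) × (1−0.008316) = 0.439203
P(Yaw brake inoperative) [OR] = 1 − (1−0.29) × (1−0.23) = 0.453300
P(Pitch system unavailable) [AND] = 0.439203 × 0.453300 = 0.199091
P(Wind turbine shutdown fails) [OR] = 1 − (1−0.199091) × (1−0.07) = 0.255155
Rounded to 4 decimal places: P(Wind turbine shutdown fails) ≈ 0.2552.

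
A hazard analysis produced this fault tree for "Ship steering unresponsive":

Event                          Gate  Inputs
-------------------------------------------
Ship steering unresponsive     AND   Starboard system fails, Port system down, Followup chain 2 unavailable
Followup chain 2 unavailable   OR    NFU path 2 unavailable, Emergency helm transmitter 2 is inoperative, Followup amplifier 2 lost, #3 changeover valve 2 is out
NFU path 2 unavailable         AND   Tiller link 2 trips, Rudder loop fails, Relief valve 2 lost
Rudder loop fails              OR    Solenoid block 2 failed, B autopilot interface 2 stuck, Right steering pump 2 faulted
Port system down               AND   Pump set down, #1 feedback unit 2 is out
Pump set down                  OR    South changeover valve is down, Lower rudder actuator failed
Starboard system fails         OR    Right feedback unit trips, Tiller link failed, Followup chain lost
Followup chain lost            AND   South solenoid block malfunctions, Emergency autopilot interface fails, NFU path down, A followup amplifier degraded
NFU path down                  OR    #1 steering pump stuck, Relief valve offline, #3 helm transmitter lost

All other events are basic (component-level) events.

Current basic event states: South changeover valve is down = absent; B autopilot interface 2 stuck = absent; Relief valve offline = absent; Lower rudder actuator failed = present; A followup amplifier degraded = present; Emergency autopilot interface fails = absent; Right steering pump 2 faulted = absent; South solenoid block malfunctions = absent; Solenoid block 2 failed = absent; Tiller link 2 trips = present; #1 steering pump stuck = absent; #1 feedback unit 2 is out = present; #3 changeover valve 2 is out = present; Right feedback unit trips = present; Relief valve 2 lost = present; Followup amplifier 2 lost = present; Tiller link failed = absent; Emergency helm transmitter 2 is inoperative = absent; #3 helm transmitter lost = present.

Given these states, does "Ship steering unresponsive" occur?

NFU path down [OR]: #1 steering pump stuck=not, Relief valve offline=not, #3 helm transmitter lost=occurs → at least one input occurs → occurs.
Followup chain lost [AND]: South solenoid block malfunctions=not, Emergency autopilot interface fails=not, NFU path down=occurs, A followup amplifier degraded=occurs → not all inputs occur → does not occur.
Starboard system fails [OR]: Right feedback unit trips=occurs, Tiller link failed=not, Followup chain lost=not → at least one input occurs → occurs.
Pump set down [OR]: South changeover valve is down=not, Lower rudder actuator failed=occurs → at least one input occurs → occurs.
Port system down [AND]: Pump set down=occurs, #1 feedback unit 2 is out=occurs → all inputs occur → occurs.
Rudder loop fails [OR]: Solenoid block 2 failed=not, B autopilot interface 2 stuck=not, Right steering pump 2 faulted=not → no input occurs → does not occur.
NFU path 2 unavailable [AND]: Tiller link 2 trips=occurs, Rudder loop fails=not, Relief valve 2 lost=occurs → not all inputs occur → does not occur.
Followup chain 2 unavailable [OR]: NFU path 2 unavailable=not, Emergency helm transmitter 2 is inoperative=not, Followup amplifier 2 lost=occurs, #3 changeover valve 2 is out=occurs → at least one input occurs → occurs.
Ship steering unresponsive [AND]: Starboard system fails=occurs, Port system down=occurs, Followup chain 2 unavailable=occurs → all inputs occur → occurs.

Yes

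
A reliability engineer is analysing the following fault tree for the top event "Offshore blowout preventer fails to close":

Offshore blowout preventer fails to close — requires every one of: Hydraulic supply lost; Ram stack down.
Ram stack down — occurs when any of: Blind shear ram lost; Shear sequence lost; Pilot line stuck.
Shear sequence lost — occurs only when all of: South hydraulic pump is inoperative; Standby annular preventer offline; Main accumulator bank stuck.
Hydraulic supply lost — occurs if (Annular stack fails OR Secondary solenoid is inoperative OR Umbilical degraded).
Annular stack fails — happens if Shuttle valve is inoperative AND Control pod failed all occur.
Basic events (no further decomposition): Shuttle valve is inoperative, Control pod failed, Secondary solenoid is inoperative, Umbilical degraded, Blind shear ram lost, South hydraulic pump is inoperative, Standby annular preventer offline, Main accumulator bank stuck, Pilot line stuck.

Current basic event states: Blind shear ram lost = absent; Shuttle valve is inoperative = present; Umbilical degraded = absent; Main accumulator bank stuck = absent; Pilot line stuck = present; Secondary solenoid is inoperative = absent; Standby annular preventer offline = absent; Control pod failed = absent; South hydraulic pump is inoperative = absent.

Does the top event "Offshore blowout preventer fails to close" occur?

No

Annular stack fails [AND]: Shuttle valve is inoperative=occurs, Control pod failed=not → not all inputs occur → does not occur.
Hydraulic supply lost [OR]: Annular stack fails=not, Secondary solenoid is inoperative=not, Umbilical degraded=not → no input occurs → does not occur.
Shear sequence lost [AND]: South hydraulic pump is inoperative=not, Standby annular preventer offline=not, Main accumulator bank stuck=not → not all inputs occur → does not occur.
Ram stack down [OR]: Blind shear ram lost=not, Shear sequence lost=not, Pilot line stuck=occurs → at least one input occurs → occurs.
Offshore blowout preventer fails to close [AND]: Hydraulic supply lost=not, Ram stack down=occurs → not all inputs occur → does not occur.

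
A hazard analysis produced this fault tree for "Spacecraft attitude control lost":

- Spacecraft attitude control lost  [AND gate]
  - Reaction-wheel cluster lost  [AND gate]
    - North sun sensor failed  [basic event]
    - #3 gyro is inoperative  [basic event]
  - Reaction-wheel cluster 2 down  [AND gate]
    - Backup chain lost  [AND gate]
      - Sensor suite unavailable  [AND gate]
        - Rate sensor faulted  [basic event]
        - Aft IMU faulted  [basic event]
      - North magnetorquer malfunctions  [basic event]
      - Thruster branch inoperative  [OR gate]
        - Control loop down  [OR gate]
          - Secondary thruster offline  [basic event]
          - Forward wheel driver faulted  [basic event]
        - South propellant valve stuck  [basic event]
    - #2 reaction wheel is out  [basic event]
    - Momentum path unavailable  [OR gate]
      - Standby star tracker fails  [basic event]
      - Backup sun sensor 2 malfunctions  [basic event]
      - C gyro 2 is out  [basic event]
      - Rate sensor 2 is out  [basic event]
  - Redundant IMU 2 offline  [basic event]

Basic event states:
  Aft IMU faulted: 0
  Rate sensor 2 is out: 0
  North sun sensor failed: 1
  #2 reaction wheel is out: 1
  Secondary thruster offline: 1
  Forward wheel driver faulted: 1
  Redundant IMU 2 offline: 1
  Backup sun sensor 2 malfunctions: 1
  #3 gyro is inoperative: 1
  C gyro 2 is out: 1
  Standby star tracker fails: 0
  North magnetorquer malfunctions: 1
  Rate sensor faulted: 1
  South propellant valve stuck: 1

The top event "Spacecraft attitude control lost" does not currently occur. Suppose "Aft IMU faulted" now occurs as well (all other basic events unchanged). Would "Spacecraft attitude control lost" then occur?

Counterfactual: set "Aft IMU faulted" to occurred.
Reaction-wheel cluster lost [AND]: North sun sensor failed=occurs, #3 gyro is inoperative=occurs → all inputs occur → occurs.
Sensor suite unavailable [AND]: Rate sensor faulted=occurs, Aft IMU faulted=occurs → all inputs occur → occurs.
Control loop down [OR]: Secondary thruster offline=occurs, Forward wheel driver faulted=occurs → at least one input occurs → occurs.
Thruster branch inoperative [OR]: Control loop down=occurs, South propellant valve stuck=occurs → at least one input occurs → occurs.
Backup chain lost [AND]: Sensor suite unavailable=occurs, North magnetorquer malfunctions=occurs, Thruster branch inoperative=occurs → all inputs occur → occurs.
Momentum path unavailable [OR]: Standby star tracker fails=not, Backup sun sensor 2 malfunctions=occurs, C gyro 2 is out=occurs, Rate sensor 2 is out=not → at least one input occurs → occurs.
Reaction-wheel cluster 2 down [AND]: Backup chain lost=occurs, #2 reaction wheel is out=occurs, Momentum path unavailable=occurs → all inputs occur → occurs.
Spacecraft attitude control lost [AND]: Reaction-wheel cluster lost=occurs, Reaction-wheel cluster 2 down=occurs, Redundant IMU 2 offline=occurs → all inputs occur → occurs.

Yes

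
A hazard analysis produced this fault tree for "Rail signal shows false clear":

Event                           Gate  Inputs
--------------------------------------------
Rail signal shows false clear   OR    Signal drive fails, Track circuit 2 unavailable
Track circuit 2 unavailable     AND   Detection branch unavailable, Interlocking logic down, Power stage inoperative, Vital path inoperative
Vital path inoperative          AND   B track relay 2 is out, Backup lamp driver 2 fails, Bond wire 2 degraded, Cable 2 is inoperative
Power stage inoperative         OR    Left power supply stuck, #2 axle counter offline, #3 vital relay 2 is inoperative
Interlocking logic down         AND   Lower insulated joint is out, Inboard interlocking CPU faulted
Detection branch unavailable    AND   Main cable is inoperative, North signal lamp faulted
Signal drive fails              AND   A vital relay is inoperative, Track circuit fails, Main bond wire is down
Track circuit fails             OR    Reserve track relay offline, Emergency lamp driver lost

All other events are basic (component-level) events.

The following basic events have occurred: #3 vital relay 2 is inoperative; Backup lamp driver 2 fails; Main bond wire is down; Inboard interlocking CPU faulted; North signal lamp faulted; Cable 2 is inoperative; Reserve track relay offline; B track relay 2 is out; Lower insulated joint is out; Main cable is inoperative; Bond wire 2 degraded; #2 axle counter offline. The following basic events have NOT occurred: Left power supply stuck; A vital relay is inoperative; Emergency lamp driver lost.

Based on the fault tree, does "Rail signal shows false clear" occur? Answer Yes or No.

Track circuit fails [OR]: Reserve track relay offline=occurs, Emergency lamp driver lost=not → at least one input occurs → occurs.
Signal drive fails [AND]: A vital relay is inoperative=not, Track circuit fails=occurs, Main bond wire is down=occurs → not all inputs occur → does not occur.
Detection branch unavailable [AND]: Main cable is inoperative=occurs, North signal lamp faulted=occurs → all inputs occur → occurs.
Interlocking logic down [AND]: Lower insulated joint is out=occurs, Inboard interlocking CPU faulted=occurs → all inputs occur → occurs.
Power stage inoperative [OR]: Left power supply stuck=not, #2 axle counter offline=occurs, #3 vital relay 2 is inoperative=occurs → at least one input occurs → occurs.
Vital path inoperative [AND]: B track relay 2 is out=occurs, Backup lamp driver 2 fails=occurs, Bond wire 2 degraded=occurs, Cable 2 is inoperative=occurs → all inputs occur → occurs.
Track circuit 2 unavailable [AND]: Detection branch unavailable=occurs, Interlocking logic down=occurs, Power stage inoperative=occurs, Vital path inoperative=occurs → all inputs occur → occurs.
Rail signal shows false clear [OR]: Signal drive fails=not, Track circuit 2 unavailable=occurs → at least one input occurs → occurs.

Yes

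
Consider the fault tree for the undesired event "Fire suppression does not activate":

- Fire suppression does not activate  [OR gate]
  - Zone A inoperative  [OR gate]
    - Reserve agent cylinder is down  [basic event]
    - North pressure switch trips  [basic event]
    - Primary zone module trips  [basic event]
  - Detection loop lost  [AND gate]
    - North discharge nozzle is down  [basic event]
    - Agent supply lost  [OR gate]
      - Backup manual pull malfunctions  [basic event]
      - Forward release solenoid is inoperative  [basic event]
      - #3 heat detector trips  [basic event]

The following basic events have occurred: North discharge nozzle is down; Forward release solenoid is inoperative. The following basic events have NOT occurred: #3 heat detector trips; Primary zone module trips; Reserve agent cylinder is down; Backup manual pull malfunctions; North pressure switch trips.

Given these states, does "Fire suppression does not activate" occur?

Yes

Zone A inoperative [OR]: Reserve agent cylinder is down=not, North pressure switch trips=not, Primary zone module trips=not → no input occurs → does not occur.
Agent supply lost [OR]: Backup manual pull malfunctions=not, Forward release solenoid is inoperative=occurs, #3 heat detector trips=not → at least one input occurs → occurs.
Detection loop lost [AND]: North discharge nozzle is down=occurs, Agent supply lost=occurs → all inputs occur → occurs.
Fire suppression does not activate [OR]: Zone A inoperative=not, Detection loop lost=occurs → at least one input occurs → occurs.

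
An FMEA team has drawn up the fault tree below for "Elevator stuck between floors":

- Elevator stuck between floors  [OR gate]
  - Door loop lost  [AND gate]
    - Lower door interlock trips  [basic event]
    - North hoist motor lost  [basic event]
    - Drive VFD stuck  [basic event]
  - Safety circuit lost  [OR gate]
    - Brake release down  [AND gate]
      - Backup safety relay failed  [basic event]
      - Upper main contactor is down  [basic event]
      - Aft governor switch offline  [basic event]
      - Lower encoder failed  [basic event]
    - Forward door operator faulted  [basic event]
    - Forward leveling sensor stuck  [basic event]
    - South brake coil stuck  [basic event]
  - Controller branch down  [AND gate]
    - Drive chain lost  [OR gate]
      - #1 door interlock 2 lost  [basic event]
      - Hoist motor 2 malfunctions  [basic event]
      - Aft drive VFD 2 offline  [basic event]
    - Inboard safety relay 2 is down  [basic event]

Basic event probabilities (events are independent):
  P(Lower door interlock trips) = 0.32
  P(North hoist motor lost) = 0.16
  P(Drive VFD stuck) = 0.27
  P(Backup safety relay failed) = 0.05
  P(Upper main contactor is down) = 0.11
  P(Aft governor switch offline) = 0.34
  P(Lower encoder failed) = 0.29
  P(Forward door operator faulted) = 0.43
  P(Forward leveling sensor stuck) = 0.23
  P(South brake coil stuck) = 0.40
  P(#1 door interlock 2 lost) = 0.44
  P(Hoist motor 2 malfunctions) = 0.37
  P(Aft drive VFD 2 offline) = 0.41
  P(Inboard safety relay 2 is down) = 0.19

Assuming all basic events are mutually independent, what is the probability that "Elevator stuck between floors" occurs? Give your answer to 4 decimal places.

P(Door loop lost) [AND] = 0.32 × 0.16 × 0.27 = 0.013824
P(Brake release down) [AND] = 0.05 × 0.11 × 0.34 × 0.29 = 0.000542
P(Safety circuit lost) [OR] = 1 − (1−0.000542) × (1−0.43) × (1−0.23) × (1−0.40) = 0.736803
P(Drive chain lost) [OR] = 1 − (1−0.44) × (1−0.37) × (1−0.41) = 0.791848
P(Controller branch down) [AND] = 0.791848 × 0.19 = 0.150451
P(Elevator stuck between floors) [OR] = 1 − (1−0.013824) × (1−0.736803) × (1−0.150451) = 0.779492
Rounded to 4 decimal places: P(Elevator stuck between floors) ≈ 0.7795.

0.7795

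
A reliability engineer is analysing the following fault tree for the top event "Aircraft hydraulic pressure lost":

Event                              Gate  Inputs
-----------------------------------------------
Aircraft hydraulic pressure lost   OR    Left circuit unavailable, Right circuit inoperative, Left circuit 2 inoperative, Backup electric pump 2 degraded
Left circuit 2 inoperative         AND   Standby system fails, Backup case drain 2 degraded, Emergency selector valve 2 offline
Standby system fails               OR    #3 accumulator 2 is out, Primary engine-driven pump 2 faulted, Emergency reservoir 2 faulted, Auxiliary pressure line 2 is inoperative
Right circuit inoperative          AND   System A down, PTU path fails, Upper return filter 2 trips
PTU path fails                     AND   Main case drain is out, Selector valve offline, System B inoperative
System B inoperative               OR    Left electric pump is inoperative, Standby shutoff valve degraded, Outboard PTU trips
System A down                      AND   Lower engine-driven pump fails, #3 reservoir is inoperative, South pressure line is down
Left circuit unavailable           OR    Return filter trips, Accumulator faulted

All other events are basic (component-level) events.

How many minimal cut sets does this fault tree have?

10

Left circuit unavailable [OR]: union of children's cut sets → 2 cut set(s).
System A down [AND]: one cut set from each child combined → 1 × 1 × 1 = 1 cut set(s).
System B inoperative [OR]: union of children's cut sets → 3 cut set(s).
PTU path fails [AND]: one cut set from each child combined → 1 × 1 × 3 = 3 cut set(s).
Right circuit inoperative [AND]: one cut set from each child combined → 1 × 3 × 1 = 3 cut set(s).
Standby system fails [OR]: union of children's cut sets → 4 cut set(s).
Left circuit 2 inoperative [AND]: one cut set from each child combined → 4 × 1 × 1 = 4 cut set(s).
Aircraft hydraulic pressure lost [OR]: union of children's cut sets → 10 cut set(s).
Minimal cut sets: {Return filter trips}; {Accumulator faulted}; {#3 reservoir is inoperative, Left electric pump is inoperative, Lower engine-driven pump fails, Main case drain is out, Selector valve offline, South pressure line is down, Upper return filter 2 trips}; {#3 reservoir is inoperative, Lower engine-driven pump fails, Main case drain is out, Selector valve offline, South pressure line is down, Standby shutoff valve degraded, Upper return filter 2 trips}; {#3 reservoir is inoperative, Lower engine-driven pump fails, Main case drain is out, Outboard PTU trips, Selector valve offline, South pressure line is down, Upper return filter 2 trips}; {#3 accumulator 2 is out, Backup case drain 2 degraded, Emergency selector valve 2 offline}; {Backup case drain 2 degraded, Emergency selector valve 2 offline, Primary engine-driven pump 2 faulted}; {Backup case drain 2 degraded, Emergency reservoir 2 faulted, Emergency selector valve 2 offline}; {Auxiliary pressure line 2 is inoperative, Backup case drain 2 degraded, Emergency selector valve 2 offline}; {Backup electric pump 2 degraded}.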